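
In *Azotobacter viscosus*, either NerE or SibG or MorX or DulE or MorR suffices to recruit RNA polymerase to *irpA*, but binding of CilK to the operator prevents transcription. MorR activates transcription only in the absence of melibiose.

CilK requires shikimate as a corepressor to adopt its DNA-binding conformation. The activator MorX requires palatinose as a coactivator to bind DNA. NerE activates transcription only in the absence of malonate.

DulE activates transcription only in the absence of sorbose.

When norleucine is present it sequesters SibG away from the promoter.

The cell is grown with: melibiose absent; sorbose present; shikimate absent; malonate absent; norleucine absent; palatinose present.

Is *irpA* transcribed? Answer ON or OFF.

ON

Malonate is absent, so NerE is active.
Norleucine is absent, so SibG is active.
Palatinose is present, so MorX is active.
Shikimate is absent, so CilK is inactive.
Sorbose is present, so DulE is inactive.
Melibiose is absent, so MorR is active.
Activator NerE is present, so *irpA* is transcribed.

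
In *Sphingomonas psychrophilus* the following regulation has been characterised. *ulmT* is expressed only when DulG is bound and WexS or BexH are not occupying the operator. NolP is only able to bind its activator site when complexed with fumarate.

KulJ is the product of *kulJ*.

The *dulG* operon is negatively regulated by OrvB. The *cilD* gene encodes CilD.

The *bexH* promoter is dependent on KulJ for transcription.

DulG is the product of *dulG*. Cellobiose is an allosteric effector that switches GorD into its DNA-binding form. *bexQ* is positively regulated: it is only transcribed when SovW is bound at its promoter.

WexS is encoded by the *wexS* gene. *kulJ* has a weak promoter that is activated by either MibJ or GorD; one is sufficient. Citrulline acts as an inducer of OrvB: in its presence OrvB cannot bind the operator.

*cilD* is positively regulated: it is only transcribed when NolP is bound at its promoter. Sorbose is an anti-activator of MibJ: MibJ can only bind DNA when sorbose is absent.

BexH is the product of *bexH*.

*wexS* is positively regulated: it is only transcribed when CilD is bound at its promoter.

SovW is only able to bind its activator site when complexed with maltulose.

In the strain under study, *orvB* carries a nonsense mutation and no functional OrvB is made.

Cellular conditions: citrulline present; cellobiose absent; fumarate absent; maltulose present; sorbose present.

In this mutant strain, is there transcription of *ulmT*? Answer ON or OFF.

ON

Fumarate is absent, so NolP is inactive.
Required activator NolP is absent, so *cilD* is not transcribed.
So CilD is not produced.
Required activator CilD is absent, so *wexS* is not transcribed.
So WexS is not produced.
OrvB is non-functional in this strain, so it has no effect.
With no repressor bound, *dulG* is transcribed.
So DulG is produced and active.
Sorbose is present, so MibJ is inactive.
Cellobiose is absent, so GorD is inactive.
No activator is available at the *kulJ* promoter, so *kulJ* is not transcribed.
So KulJ is not produced.
Required activator KulJ is absent, so *bexH* is not transcribed.
So BexH is not produced.
No repressor is bound and DulG is active, so *ulmT* is transcribed.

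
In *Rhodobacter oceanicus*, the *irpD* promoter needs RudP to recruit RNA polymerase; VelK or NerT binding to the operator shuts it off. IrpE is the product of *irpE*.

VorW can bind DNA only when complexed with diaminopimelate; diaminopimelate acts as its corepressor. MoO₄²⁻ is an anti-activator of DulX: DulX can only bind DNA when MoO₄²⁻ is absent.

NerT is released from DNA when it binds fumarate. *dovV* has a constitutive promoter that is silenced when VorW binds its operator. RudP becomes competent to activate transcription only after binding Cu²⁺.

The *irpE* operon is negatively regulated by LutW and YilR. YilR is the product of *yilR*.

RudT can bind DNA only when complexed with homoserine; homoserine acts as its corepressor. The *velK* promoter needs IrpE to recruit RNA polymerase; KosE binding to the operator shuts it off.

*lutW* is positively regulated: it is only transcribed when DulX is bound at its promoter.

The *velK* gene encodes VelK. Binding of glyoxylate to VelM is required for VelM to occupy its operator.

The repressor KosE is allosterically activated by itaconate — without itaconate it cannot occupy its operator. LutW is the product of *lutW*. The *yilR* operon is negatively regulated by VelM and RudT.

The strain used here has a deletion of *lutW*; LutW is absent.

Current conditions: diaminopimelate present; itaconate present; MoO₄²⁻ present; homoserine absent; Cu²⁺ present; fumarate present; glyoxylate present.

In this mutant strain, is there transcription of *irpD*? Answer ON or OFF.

Itaconate is present, so KosE is active.
LutW is non-functional in this strain, so it has no effect.
Glyoxylate is present, so VelM is active.
Homoserine is absent, so RudT is inactive.
With repressor VelM bound, *yilR* is not transcribed.
So YilR is not produced.
With no repressor bound, *irpE* is transcribed.
So IrpE is produced and active.
With repressor KosE bound, *velK* is not transcribed.
So VelK is not produced.
Fumarate is present, so NerT is inactive.
Cu²⁺ is present, so RudP is active.
No repressor is bound and RudP is active, so *irpD* is transcribed.

ON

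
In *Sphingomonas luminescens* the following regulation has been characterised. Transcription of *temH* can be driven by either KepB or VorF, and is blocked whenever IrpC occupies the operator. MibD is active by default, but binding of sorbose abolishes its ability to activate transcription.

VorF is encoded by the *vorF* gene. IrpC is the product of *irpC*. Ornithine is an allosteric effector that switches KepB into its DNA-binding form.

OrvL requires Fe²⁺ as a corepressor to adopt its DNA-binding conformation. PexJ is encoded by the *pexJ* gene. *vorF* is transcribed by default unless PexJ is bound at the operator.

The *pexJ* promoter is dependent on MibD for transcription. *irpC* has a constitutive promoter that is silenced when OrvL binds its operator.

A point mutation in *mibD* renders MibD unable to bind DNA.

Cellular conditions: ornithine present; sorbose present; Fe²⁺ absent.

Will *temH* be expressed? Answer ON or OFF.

OFF

Ornithine is present, so KepB is active.
Fe²⁺ is absent, so OrvL is inactive.
With no repressor bound, *irpC* is transcribed.
So IrpC is produced and active.
MibD is non-functional in this strain, so it has no effect.
Required activator MibD is absent, so *pexJ* is not transcribed.
So PexJ is not produced.
With no repressor bound, *vorF* is transcribed.
So VorF is produced and active.
With repressor IrpC bound, *temH* is not transcribed.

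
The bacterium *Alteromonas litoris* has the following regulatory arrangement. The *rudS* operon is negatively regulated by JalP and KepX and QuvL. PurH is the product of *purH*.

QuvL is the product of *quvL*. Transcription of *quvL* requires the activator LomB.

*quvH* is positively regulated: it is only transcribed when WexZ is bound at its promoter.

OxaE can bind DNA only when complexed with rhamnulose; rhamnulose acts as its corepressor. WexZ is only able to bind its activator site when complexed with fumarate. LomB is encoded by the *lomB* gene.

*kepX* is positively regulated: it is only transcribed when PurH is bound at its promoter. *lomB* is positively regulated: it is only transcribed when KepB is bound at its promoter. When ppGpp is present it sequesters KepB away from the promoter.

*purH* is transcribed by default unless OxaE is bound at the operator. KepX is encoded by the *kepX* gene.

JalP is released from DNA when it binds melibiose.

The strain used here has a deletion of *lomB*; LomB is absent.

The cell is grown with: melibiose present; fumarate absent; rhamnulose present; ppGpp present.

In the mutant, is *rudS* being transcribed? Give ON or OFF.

Melibiose is present, so JalP is inactive.
Rhamnulose is present, so OxaE is active.
With repressor OxaE bound, *purH* is not transcribed.
So PurH is not produced.
Required activator PurH is absent, so *kepX* is not transcribed.
So KepX is not produced.
LomB is non-functional in this strain, so it has no effect.
Required activator LomB is absent, so *quvL* is not transcribed.
So QuvL is not produced.
With no repressor bound, *rudS* is transcribed.

ON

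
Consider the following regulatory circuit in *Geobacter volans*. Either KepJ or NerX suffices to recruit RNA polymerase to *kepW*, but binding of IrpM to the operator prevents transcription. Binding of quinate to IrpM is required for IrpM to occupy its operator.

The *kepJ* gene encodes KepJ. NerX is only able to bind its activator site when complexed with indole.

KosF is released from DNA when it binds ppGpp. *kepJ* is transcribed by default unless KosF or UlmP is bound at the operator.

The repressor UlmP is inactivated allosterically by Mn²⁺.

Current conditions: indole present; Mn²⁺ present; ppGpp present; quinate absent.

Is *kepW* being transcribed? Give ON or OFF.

ON

Quinate is absent, so IrpM is inactive.
ppGpp is present, so KosF is inactive.
Mn²⁺ is present, so UlmP is inactive.
With no repressor bound, *kepJ* is transcribed.
So KepJ is produced and active.
Indole is present, so NerX is active.
Activator KepJ is present, so *kepW* is transcribed.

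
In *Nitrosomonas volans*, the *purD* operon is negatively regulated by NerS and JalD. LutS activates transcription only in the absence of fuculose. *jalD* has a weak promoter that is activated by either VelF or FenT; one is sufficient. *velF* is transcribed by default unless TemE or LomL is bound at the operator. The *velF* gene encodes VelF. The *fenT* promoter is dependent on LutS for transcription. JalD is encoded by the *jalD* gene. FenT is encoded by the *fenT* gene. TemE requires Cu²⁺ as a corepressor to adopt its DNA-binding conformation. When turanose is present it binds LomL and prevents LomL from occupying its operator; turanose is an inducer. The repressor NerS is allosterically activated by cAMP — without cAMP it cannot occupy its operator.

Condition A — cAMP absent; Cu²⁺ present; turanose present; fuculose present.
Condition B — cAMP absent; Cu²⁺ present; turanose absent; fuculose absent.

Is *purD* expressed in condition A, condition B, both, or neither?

Condition A:
cAMP is absent, so NerS is inactive.
Cu²⁺ is present, so TemE is active.
Turanose is present, so LomL is inactive.
With repressor TemE bound, *velF* is not transcribed.
So VelF is not produced.
Fuculose is present, so LutS is inactive.
Required activator LutS is absent, so *fenT* is not transcribed.
So FenT is not produced.
No activator is available at the *jalD* promoter, so *jalD* is not transcribed.
So JalD is not produced.
With no repressor bound, *purD* is transcribed.
→ *purD* is ON in A.
Condition B:
cAMP is absent, so NerS is inactive.
Cu²⁺ is present, so TemE is active.
Turanose is absent, so LomL is active.
With repressor TemE bound, *velF* is not transcribed.
So VelF is not produced.
Fuculose is absent, so LutS is active.
No repressor is bound and LutS is active, so *fenT* is transcribed.
So FenT is produced and active.
Activator FenT is present, so *jalD* is transcribed.
So JalD is produced and active.
With repressor JalD bound, *purD* is not transcribed.
→ *purD* is OFF in B.

A only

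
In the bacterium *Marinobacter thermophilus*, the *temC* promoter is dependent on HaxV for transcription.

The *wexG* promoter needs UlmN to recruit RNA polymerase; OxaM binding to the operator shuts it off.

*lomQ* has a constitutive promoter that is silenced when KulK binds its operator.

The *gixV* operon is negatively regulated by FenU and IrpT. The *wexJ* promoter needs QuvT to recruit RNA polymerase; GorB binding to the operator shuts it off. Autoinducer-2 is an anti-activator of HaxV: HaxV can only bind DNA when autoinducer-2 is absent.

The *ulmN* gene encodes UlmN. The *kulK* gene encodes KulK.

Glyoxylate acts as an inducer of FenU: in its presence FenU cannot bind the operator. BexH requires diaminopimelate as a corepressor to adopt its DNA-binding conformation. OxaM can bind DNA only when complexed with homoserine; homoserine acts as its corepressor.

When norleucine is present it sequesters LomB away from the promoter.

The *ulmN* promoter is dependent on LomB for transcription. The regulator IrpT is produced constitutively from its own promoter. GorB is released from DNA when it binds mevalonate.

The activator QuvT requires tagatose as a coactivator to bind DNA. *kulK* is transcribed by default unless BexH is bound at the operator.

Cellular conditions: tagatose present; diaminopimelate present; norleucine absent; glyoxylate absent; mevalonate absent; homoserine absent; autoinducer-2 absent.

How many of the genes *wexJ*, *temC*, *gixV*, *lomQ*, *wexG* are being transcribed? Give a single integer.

Mevalonate is absent, so GorB is active.
Tagatose is present, so QuvT is active.
With repressor GorB bound, *wexJ* is not transcribed.
→ *wexJ* is OFF.
Autoinducer-2 is absent, so HaxV is active.
No repressor is bound and HaxV is active, so *temC* is transcribed.
→ *temC* is ON.
Glyoxylate is absent, so FenU is active.
IrpT is produced constitutively and is active.
With repressor FenU bound, *gixV* is not transcribed.
→ *gixV* is OFF.
Diaminopimelate is present, so BexH is active.
With repressor BexH bound, *kulK* is not transcribed.
So KulK is not produced.
With no repressor bound, *lomQ* is transcribed.
→ *lomQ* is ON.
Homoserine is absent, so OxaM is inactive.
Norleucine is absent, so LomB is active.
No repressor is bound and LomB is active, so *ulmN* is transcribed.
So UlmN is produced and active.
No repressor is bound and UlmN is active, so *wexG* is transcribed.
→ *wexG* is ON.
3 of the 5 genes are transcribed.

3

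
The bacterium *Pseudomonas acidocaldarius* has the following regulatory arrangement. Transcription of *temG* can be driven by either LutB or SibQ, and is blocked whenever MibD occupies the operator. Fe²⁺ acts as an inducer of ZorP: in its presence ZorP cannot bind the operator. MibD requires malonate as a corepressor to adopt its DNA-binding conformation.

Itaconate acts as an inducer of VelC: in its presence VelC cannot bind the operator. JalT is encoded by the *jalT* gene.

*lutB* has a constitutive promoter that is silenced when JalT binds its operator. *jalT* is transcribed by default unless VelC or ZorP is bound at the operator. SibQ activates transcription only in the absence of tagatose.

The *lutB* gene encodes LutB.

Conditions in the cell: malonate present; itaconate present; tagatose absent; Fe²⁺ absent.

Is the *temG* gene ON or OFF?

OFF

Itaconate is present, so VelC is inactive.
Fe²⁺ is absent, so ZorP is active.
With repressor ZorP bound, *jalT* is not transcribed.
So JalT is not produced.
With no repressor bound, *lutB* is transcribed.
So LutB is produced and active.
Tagatose is absent, so SibQ is active.
Malonate is present, so MibD is active.
With repressor MibD bound, *temG* is not transcribed.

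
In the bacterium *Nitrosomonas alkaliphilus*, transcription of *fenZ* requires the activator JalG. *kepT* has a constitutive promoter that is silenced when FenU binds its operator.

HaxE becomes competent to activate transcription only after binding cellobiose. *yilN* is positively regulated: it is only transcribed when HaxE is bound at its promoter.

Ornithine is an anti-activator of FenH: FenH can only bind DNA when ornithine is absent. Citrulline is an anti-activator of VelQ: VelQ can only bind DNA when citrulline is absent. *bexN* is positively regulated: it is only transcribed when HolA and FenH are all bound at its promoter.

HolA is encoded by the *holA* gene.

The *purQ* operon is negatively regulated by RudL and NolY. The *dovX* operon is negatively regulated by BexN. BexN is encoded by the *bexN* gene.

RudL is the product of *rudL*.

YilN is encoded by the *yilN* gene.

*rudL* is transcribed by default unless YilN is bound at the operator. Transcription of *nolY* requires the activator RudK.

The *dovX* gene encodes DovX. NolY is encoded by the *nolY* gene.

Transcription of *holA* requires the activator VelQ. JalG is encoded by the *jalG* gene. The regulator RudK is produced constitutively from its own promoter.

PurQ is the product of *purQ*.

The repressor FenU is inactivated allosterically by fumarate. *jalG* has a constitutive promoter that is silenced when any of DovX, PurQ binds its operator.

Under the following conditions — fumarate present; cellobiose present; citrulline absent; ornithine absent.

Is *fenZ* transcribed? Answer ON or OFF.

ON

Citrulline is absent, so VelQ is active.
No repressor is bound and VelQ is active, so *holA* is transcribed.
So HolA is produced and active.
Ornithine is absent, so FenH is active.
No repressor is bound and HolA and FenH are active, so *bexN* is transcribed.
So BexN is produced and active.
With repressor BexN bound, *dovX* is not transcribed.
So DovX is not produced.
Cellobiose is present, so HaxE is active.
No repressor is bound and HaxE is active, so *yilN* is transcribed.
So YilN is produced and active.
With repressor YilN bound, *rudL* is not transcribed.
So RudL is not produced.
RudK is produced constitutively and is active.
No repressor is bound and RudK is active, so *nolY* is transcribed.
So NolY is produced and active.
With repressor NolY bound, *purQ* is not transcribed.
So PurQ is not produced.
With no repressor bound, *jalG* is transcribed.
So JalG is produced and active.
No repressor is bound and JalG is active, so *fenZ* is transcribed.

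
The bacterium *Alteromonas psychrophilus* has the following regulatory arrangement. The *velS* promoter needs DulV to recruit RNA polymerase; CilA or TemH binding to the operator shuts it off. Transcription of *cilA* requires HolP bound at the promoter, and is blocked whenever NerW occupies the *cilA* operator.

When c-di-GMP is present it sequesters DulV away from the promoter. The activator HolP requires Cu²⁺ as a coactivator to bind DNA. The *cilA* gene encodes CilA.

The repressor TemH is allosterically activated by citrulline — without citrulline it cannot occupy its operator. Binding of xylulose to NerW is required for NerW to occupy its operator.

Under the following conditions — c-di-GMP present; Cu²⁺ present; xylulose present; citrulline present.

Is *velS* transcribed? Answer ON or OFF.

Cu²⁺ is present, so HolP is active.
Xylulose is present, so NerW is active.
With repressor NerW bound, *cilA* is not transcribed.
So CilA is not produced.
Citrulline is present, so TemH is active.
c-di-GMP is present, so DulV is inactive.
With repressor TemH bound, *velS* is not transcribed.

OFF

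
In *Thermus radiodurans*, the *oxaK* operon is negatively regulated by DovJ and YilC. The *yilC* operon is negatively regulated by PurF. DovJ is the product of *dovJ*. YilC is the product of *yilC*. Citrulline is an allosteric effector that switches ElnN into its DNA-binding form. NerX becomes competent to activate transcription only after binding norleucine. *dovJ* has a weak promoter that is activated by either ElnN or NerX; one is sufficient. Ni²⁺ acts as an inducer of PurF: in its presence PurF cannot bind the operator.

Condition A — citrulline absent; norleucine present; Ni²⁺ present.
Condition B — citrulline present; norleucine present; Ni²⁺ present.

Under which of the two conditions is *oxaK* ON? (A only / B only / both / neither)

Condition A:
Citrulline is absent, so ElnN is inactive.
Norleucine is present, so NerX is active.
Activator NerX is present, so *dovJ* is transcribed.
So DovJ is produced and active.
Ni²⁺ is present, so PurF is inactive.
With no repressor bound, *yilC* is transcribed.
So YilC is produced and active.
With repressor DovJ bound, *oxaK* is not transcribed.
→ *oxaK* is OFF in A.
Condition B:
Citrulline is present, so ElnN is active.
Norleucine is present, so NerX is active.
Activator ElnN is present, so *dovJ* is transcribed.
So DovJ is produced and active.
Ni²⁺ is present, so PurF is inactive.
With no repressor bound, *yilC* is transcribed.
So YilC is produced and active.
With repressor DovJ bound, *oxaK* is not transcribed.
→ *oxaK* is OFF in B.

neither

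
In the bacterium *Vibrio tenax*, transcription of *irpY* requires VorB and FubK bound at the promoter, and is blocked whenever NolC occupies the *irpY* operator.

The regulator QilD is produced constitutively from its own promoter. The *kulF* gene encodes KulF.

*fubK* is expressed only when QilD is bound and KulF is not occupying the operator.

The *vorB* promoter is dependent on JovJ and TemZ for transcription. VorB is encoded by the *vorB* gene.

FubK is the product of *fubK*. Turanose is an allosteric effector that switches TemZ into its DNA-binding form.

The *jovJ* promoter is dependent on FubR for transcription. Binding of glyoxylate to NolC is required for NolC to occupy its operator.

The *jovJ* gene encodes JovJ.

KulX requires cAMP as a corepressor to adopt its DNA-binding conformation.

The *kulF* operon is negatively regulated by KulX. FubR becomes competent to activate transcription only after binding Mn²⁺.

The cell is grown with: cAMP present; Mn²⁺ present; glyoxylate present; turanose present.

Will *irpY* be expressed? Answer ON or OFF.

OFF

Glyoxylate is present, so NolC is active.
Mn²⁺ is present, so FubR is active.
No repressor is bound and FubR is active, so *jovJ* is transcribed.
So JovJ is produced and active.
Turanose is present, so TemZ is active.
No repressor is bound and JovJ and TemZ are active, so *vorB* is transcribed.
So VorB is produced and active.
QilD is produced constitutively and is active.
cAMP is present, so KulX is active.
With repressor KulX bound, *kulF* is not transcribed.
So KulF is not produced.
No repressor is bound and QilD is active, so *fubK* is transcribed.
So FubK is produced and active.
With repressor NolC bound, *irpY* is not transcribed.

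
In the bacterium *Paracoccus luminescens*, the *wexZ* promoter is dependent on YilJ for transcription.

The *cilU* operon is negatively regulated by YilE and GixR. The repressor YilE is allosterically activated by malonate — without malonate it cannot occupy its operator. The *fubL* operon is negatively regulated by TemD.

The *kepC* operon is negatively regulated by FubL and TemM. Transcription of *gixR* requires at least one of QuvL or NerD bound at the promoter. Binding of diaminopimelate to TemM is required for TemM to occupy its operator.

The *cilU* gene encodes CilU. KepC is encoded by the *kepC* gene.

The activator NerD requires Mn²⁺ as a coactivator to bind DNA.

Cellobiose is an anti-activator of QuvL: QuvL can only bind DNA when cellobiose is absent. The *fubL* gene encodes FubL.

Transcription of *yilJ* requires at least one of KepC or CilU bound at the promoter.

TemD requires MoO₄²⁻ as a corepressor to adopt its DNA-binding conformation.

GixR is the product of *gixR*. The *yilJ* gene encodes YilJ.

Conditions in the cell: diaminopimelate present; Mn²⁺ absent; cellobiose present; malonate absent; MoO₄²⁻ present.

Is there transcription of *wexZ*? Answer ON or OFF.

MoO₄²⁻ is present, so TemD is active.
With repressor TemD bound, *fubL* is not transcribed.
So FubL is not produced.
Diaminopimelate is present, so TemM is active.
With repressor TemM bound, *kepC* is not transcribed.
So KepC is not produced.
Malonate is absent, so YilE is inactive.
Cellobiose is present, so QuvL is inactive.
Mn²⁺ is absent, so NerD is inactive.
No activator is available at the *gixR* promoter, so *gixR* is not transcribed.
So GixR is not produced.
With no repressor bound, *cilU* is transcribed.
So CilU is produced and active.
Activator CilU is present, so *yilJ* is transcribed.
So YilJ is produced and active.
No repressor is bound and YilJ is active, so *wexZ* is transcribed.

ON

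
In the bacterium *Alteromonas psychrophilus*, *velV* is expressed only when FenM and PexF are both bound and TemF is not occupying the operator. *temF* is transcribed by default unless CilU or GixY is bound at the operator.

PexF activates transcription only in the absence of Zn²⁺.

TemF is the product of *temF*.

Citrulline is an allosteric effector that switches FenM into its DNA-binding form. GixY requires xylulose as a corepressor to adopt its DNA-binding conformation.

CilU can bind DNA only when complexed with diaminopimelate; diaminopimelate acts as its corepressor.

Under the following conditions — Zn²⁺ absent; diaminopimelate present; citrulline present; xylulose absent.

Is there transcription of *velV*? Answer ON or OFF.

Diaminopimelate is present, so CilU is active.
Xylulose is absent, so GixY is inactive.
With repressor CilU bound, *temF* is not transcribed.
So TemF is not produced.
Citrulline is present, so FenM is active.
Zn²⁺ is absent, so PexF is active.
No repressor is bound and FenM and PexF are active, so *velV* is transcribed.

ON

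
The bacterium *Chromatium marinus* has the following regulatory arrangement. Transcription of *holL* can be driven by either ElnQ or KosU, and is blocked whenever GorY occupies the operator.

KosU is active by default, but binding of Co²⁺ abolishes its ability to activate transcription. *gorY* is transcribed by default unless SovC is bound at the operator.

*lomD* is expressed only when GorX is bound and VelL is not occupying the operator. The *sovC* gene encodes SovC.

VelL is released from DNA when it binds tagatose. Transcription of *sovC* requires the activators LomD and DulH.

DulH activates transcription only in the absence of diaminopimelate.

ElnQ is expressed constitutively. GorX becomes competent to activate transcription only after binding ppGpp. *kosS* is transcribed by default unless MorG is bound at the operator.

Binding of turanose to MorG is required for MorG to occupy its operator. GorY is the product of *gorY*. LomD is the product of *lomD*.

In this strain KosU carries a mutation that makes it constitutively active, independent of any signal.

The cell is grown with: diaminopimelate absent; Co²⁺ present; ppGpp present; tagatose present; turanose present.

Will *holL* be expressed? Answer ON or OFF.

ON

Tagatose is present, so VelL is inactive.
ppGpp is present, so GorX is active.
No repressor is bound and GorX is active, so *lomD* is transcribed.
So LomD is produced and active.
Diaminopimelate is absent, so DulH is active.
No repressor is bound and LomD and DulH are active, so *sovC* is transcribed.
So SovC is produced and active.
With repressor SovC bound, *gorY* is not transcribed.
So GorY is not produced.
ElnQ is produced constitutively and is active.
KosU is constitutively active in this strain.
Activator ElnQ is present, so *holL* is transcribed.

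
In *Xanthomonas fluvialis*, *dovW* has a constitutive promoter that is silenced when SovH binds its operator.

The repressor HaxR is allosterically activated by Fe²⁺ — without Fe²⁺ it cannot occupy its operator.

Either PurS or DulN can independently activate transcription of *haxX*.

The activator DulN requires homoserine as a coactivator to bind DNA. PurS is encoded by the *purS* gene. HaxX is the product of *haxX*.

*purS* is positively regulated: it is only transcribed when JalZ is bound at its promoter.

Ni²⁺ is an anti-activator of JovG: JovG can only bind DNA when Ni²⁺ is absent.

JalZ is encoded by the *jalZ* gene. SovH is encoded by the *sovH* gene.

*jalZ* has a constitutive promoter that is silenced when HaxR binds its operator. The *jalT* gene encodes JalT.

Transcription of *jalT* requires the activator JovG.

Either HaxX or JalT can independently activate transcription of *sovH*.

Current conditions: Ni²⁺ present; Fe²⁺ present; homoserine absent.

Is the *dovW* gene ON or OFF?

ON

Fe²⁺ is present, so HaxR is active.
With repressor HaxR bound, *jalZ* is not transcribed.
So JalZ is not produced.
Required activator JalZ is absent, so *purS* is not transcribed.
So PurS is not produced.
Homoserine is absent, so DulN is inactive.
No activator is available at the *haxX* promoter, so *haxX* is not transcribed.
So HaxX is not produced.
Ni²⁺ is present, so JovG is inactive.
Required activator JovG is absent, so *jalT* is not transcribed.
So JalT is not produced.
No activator is available at the *sovH* promoter, so *sovH* is not transcribed.
So SovH is not produced.
With no repressor bound, *dovW* is transcribed.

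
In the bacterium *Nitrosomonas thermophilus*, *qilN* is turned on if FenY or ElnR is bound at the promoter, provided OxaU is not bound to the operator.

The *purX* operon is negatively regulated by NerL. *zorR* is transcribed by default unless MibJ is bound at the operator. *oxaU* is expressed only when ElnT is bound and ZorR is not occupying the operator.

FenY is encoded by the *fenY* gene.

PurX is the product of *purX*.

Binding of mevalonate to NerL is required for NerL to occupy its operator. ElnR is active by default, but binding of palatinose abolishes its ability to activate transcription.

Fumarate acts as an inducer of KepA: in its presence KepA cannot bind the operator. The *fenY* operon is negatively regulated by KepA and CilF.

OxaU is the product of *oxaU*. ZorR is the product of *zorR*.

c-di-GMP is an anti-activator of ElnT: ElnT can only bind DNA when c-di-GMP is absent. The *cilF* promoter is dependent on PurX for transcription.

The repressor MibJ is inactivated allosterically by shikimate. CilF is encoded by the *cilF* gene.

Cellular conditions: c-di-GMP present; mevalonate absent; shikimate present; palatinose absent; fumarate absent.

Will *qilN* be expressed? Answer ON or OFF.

Fumarate is absent, so KepA is active.
Mevalonate is absent, so NerL is inactive.
With no repressor bound, *purX* is transcribed.
So PurX is produced and active.
No repressor is bound and PurX is active, so *cilF* is transcribed.
So CilF is produced and active.
With repressor KepA bound, *fenY* is not transcribed.
So FenY is not produced.
Palatinose is absent, so ElnR is active.
c-di-GMP is present, so ElnT is inactive.
Shikimate is present, so MibJ is inactive.
With no repressor bound, *zorR* is transcribed.
So ZorR is produced and active.
With repressor ZorR bound, *oxaU* is not transcribed.
So OxaU is not produced.
Activator ElnR is present, so *qilN* is transcribed.

ON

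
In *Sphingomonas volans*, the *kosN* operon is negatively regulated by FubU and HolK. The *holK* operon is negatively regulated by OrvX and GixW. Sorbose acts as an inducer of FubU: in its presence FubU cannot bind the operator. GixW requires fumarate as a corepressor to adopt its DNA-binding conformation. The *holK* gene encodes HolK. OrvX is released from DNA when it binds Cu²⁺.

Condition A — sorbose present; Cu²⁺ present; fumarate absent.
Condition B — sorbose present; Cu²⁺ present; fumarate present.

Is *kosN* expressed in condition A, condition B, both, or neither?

Condition A:
Sorbose is present, so FubU is inactive.
Cu²⁺ is present, so OrvX is inactive.
Fumarate is absent, so GixW is inactive.
With no repressor bound, *holK* is transcribed.
So HolK is produced and active.
With repressor HolK bound, *kosN* is not transcribed.
→ *kosN* is OFF in A.
Condition B:
Sorbose is present, so FubU is inactive.
Cu²⁺ is present, so OrvX is inactive.
Fumarate is present, so GixW is active.
With repressor GixW bound, *holK* is not transcribed.
So HolK is not produced.
With no repressor bound, *kosN* is transcribed.
→ *kosN* is ON in B.

B only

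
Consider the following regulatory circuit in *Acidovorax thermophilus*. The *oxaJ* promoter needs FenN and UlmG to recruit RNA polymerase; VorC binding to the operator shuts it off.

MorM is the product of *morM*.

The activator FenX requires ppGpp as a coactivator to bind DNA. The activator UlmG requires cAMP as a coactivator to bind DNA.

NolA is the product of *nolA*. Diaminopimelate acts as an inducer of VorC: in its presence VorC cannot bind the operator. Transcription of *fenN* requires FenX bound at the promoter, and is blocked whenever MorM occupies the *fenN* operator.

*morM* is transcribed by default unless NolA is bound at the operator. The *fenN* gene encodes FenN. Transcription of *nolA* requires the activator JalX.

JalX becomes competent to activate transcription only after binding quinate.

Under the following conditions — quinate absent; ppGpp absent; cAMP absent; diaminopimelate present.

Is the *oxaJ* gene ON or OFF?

ppGpp is absent, so FenX is inactive.
Quinate is absent, so JalX is inactive.
Required activator JalX is absent, so *nolA* is not transcribed.
So NolA is not produced.
With no repressor bound, *morM* is transcribed.
So MorM is produced and active.
With repressor MorM bound, *fenN* is not transcribed.
So FenN is not produced.
cAMP is absent, so UlmG is inactive.
Diaminopimelate is present, so VorC is inactive.
Required activator FenN is absent, so *oxaJ* is not transcribed.

OFF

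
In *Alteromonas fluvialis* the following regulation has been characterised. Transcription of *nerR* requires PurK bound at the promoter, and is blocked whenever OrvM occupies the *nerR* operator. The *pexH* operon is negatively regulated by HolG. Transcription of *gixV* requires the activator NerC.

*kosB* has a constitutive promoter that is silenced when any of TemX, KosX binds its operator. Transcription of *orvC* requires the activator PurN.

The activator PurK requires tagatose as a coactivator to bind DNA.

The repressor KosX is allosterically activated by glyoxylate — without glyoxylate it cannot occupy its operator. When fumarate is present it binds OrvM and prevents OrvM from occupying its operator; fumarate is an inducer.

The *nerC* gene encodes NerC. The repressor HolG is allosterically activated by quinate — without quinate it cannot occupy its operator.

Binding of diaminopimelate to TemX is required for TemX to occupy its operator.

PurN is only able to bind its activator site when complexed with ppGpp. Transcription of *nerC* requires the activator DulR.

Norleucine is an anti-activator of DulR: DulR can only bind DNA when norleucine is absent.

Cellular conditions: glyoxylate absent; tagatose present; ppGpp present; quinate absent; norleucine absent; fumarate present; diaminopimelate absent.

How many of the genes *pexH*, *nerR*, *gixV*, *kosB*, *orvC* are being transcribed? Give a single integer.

Quinate is absent, so HolG is inactive.
With no repressor bound, *pexH* is transcribed.
→ *pexH* is ON.
Tagatose is present, so PurK is active.
Fumarate is present, so OrvM is inactive.
No repressor is bound and PurK is active, so *nerR* is transcribed.
→ *nerR* is ON.
Norleucine is absent, so DulR is active.
No repressor is bound and DulR is active, so *nerC* is transcribed.
So NerC is produced and active.
No repressor is bound and NerC is active, so *gixV* is transcribed.
→ *gixV* is ON.
Diaminopimelate is absent, so TemX is inactive.
Glyoxylate is absent, so KosX is inactive.
With no repressor bound, *kosB* is transcribed.
→ *kosB* is ON.
ppGpp is present, so PurN is active.
No repressor is bound and PurN is active, so *orvC* is transcribed.
→ *orvC* is ON.
5 of the 5 genes are transcribed.

5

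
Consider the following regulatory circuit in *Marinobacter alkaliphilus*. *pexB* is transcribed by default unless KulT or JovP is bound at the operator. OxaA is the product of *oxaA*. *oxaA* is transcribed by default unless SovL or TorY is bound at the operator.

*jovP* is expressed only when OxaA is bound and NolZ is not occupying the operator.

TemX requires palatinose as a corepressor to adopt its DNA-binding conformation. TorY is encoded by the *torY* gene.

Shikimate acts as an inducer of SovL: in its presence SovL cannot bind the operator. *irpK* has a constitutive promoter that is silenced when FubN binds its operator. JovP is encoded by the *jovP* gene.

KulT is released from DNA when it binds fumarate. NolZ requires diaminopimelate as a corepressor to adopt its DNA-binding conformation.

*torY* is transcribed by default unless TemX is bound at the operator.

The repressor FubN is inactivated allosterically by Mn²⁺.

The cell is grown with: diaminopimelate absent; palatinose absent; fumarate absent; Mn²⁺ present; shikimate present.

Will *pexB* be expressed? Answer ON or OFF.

Fumarate is absent, so KulT is active.
Diaminopimelate is absent, so NolZ is inactive.
Shikimate is present, so SovL is inactive.
Palatinose is absent, so TemX is inactive.
With no repressor bound, *torY* is transcribed.
So TorY is produced and active.
With repressor TorY bound, *oxaA* is not transcribed.
So OxaA is not produced.
Required activator OxaA is absent, so *jovP* is not transcribed.
So JovP is not produced.
With repressor KulT bound, *pexB* is not transcribed.

OFF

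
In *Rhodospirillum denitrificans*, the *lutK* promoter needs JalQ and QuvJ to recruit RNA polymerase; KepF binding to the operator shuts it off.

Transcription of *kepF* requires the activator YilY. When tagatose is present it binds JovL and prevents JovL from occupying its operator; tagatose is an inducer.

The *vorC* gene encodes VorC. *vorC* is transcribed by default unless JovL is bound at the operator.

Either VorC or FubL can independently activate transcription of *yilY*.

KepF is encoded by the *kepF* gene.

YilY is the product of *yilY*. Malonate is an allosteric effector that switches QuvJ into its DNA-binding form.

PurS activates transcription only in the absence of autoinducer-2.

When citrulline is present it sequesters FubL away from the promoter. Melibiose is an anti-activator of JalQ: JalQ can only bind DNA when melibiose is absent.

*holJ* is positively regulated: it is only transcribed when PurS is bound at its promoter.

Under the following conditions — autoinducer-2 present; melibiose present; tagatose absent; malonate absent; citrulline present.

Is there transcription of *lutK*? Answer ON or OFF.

Tagatose is absent, so JovL is active.
With repressor JovL bound, *vorC* is not transcribed.
So VorC is not produced.
Citrulline is present, so FubL is inactive.
No activator is available at the *yilY* promoter, so *yilY* is not transcribed.
So YilY is not produced.
Required activator YilY is absent, so *kepF* is not transcribed.
So KepF is not produced.
Melibiose is present, so JalQ is inactive.
Malonate is absent, so QuvJ is inactive.
Required activator JalQ is absent, so *lutK* is not transcribed.

OFF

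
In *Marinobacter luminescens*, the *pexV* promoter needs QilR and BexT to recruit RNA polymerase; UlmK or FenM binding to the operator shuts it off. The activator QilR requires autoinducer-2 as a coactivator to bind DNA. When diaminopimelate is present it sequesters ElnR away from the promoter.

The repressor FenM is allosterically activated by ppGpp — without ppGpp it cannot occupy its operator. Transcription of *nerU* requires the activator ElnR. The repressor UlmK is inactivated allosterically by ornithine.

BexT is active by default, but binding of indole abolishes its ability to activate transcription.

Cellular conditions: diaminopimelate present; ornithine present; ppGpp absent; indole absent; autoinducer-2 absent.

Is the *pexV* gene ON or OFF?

OFF

Autoinducer-2 is absent, so QilR is inactive.
Indole is absent, so BexT is active.
Ornithine is present, so UlmK is inactive.
ppGpp is absent, so FenM is inactive.
Required activator QilR is absent, so *pexV* is not transcribed.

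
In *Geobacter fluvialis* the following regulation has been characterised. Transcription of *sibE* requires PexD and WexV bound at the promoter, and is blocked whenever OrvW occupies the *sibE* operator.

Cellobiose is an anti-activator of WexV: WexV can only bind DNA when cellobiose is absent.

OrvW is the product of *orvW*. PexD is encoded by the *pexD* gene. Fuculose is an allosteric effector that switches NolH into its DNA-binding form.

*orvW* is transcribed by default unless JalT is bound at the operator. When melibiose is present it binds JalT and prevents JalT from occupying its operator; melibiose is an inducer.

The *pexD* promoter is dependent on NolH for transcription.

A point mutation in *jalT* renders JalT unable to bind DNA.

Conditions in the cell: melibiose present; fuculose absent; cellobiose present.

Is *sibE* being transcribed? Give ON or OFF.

OFF

Fuculose is absent, so NolH is inactive.
Required activator NolH is absent, so *pexD* is not transcribed.
So PexD is not produced.
JalT is non-functional in this strain, so it has no effect.
With no repressor bound, *orvW* is transcribed.
So OrvW is produced and active.
Cellobiose is present, so WexV is inactive.
With repressor OrvW bound, *sibE* is not transcribed.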